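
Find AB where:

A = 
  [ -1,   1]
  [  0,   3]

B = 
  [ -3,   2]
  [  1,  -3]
AB = 
  [  4,  -5]
  [  3,  -9]

A is 2×2 and B is 2×2, so AB is 2×2. Each entry is (row of A)·(column of B):
AB[1,1] = (-1)(-3) + (1)(1) = 4
AB[1,2] = (-1)(2) + (1)(-3) = -5
AB[2,1] = (0)(-3) + (3)(1) = 3
AB[2,2] = (0)(2) + (3)(-3) = -9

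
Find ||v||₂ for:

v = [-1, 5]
5.099

||v||₂ = √((-1)² + (5)²) = √26 = 5.099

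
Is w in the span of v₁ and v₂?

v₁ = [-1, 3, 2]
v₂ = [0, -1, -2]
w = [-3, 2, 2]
No

Form the augmented matrix and row-reduce:
[v₁|v₂|w] = 
  [ -1,   0,  -3]
  [  3,  -1,   2]
  [  2,  -2,   2]
R2 → R2 + (3)·R1
R3 → R3 + (2)·R1
R3 → R3 - (2)·R2
REF = 
  [ -1,   0,  -3]
  [  0,  -1,  -7]
  [  0,   0,  10]

Row 3 reads [0 0 | 10], i.e. 0 = 10, so the system is inconsistent and w ∉ span{v₁, v₂}.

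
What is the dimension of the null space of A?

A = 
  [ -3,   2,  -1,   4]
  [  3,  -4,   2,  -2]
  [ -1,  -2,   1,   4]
nullity(A) = 2

Row reduce:
R2 → R2 + (1)·R1
R3 → R3 - (1/3)·R1
R3 → R3 - (4/3)·R2
REF = 
  [ -3,   2,  -1,   4]
  [  0,  -2,   1,   2]
  [  0,   0,   0,   0]
Pivot columns: 1, 2 → 2 pivots.
rank(A) = 2, so nullity(A) = 4 - 2 = 2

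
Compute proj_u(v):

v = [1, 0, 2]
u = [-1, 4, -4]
proj_u(v) = [3/11, -12/11, 12/11]

v·u = (1)(-1) + (0)(4) + (2)(-4) = -9
u·u = (-1)² + (4)² + (-4)² = 33
proj_u(v) = (v·u / u·u) × u = (-9/33) × u = (-3/11) × u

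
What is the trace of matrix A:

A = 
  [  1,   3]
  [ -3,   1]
2

tr(A) = 1 + 1 = 2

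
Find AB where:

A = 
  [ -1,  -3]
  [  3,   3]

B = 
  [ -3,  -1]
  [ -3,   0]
AB = 
  [ 12,   1]
  [-18,  -3]

A is 2×2 and B is 2×2, so AB is 2×2. Each entry is (row of A)·(column of B):
AB[1,1] = (-1)(-3) + (-3)(-3) = 12
AB[1,2] = (-1)(-1) + (-3)(0) = 1
AB[2,1] = (3)(-3) + (3)(-3) = -18
AB[2,2] = (3)(-1) + (3)(0) = -3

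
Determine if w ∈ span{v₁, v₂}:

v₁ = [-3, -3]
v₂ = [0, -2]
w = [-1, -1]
Yes

Form the augmented matrix and row-reduce:
[v₁|v₂|w] = 
  [ -3,   0,  -1]
  [ -3,  -2,  -1]
R2 → R2 - (1)·R1
REF = 
  [ -3,   0,  -1]
  [  0,  -2,   0]

No row of the form [0 0 | nonzero], so the system is consistent. Back-substitution gives c₁ = 1/3, c₂ = 0: w = (1/3)·v₁ + (0)·v₂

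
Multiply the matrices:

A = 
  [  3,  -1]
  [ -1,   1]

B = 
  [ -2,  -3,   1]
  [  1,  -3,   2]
A is 2×2 and B is 2×3, so AB is 2×3. Each entry is (row of A)·(column of B):
AB[1,1] = (3)(-2) + (-1)(1) = -7
AB[1,2] = (3)(-3) + (-1)(-3) = -6
AB[1,3] = (3)(1) + (-1)(2) = 1
AB[2,1] = (-1)(-2) + (1)(1) = 3
AB[2,2] = (-1)(-3) + (1)(-3) = 0
AB[2,3] = (-1)(1) + (1)(2) = 1

AB = 
  [ -7,  -6,   1]
  [  3,   0,   1]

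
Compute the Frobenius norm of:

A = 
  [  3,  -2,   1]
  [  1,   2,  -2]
||A||_F = 4.796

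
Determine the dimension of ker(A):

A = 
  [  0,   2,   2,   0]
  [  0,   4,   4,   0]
nullity(A) = 3

Row reduce:
R2 → R2 - (2)·R1
REF = 
  [  0,   2,   2,   0]
  [  0,   0,   0,   0]
Pivot columns: 2 → 1 pivot.
rank(A) = 1, so nullity(A) = 4 - 1 = 3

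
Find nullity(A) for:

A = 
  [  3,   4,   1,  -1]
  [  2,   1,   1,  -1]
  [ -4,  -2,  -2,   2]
nullity(A) = 2

Row reduce:
R2 → R2 - (2/3)·R1
R3 → R3 + (4/3)·R1
R3 → R3 + (2)·R2
REF = 
  [   3,    4,    1,   -1]
  [   0, -5/3,  1/3, -1/3]
  [   0,    0,    0,    0]
Pivot columns: 1, 2 → 2 pivots.
rank(A) = 2, so nullity(A) = 4 - 2 = 2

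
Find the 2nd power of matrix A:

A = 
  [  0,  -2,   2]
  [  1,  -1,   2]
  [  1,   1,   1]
A² = A·A:
A²[1,1] = (0)(0) + (-2)(1) + (2)(1) = 0
A²[1,2] = (0)(-2) + (-2)(-1) + (2)(1) = 4
A²[1,3] = (0)(2) + (-2)(2) + (2)(1) = -2
A²[2,1] = (1)(0) + (-1)(1) + (2)(1) = 1
A²[2,2] = (1)(-2) + (-1)(-1) + (2)(1) = 1
A²[2,3] = (1)(2) + (-1)(2) + (2)(1) = 2
A²[3,1] = (1)(0) + (1)(1) + (1)(1) = 2
A²[3,2] = (1)(-2) + (1)(-1) + (1)(1) = -2
A²[3,3] = (1)(2) + (1)(2) + (1)(1) = 5
A² = 
  [  0,   4,  -2]
  [  1,   1,   2]
  [  2,  -2,   5]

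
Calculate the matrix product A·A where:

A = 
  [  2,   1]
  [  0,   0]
A² = A·A:
A²[1,1] = (2)(2) + (1)(0) = 4
A²[1,2] = (2)(1) + (1)(0) = 2
A²[2,1] = (0)(2) + (0)(0) = 0
A²[2,2] = (0)(1) + (0)(0) = 0
A² = 
  [  4,   2]
  [  0,   0]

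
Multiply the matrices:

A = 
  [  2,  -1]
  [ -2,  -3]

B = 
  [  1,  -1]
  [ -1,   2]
AB = 
  [  3,  -4]
  [  1,  -4]

A is 2×2 and B is 2×2, so AB is 2×2. Each entry is (row of A)·(column of B):
AB[1,1] = (2)(1) + (-1)(-1) = 3
AB[1,2] = (2)(-1) + (-1)(2) = -4
AB[2,1] = (-2)(1) + (-3)(-1) = 1
AB[2,2] = (-2)(-1) + (-3)(2) = -4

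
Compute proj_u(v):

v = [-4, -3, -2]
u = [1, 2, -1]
proj_u(v) = [-4/3, -8/3, 4/3]

v·u = (-4)(1) + (-3)(2) + (-2)(-1) = -8
u·u = (1)² + (2)² + (-1)² = 6
proj_u(v) = (v·u / u·u) × u = (-8/6) × u = (-4/3) × u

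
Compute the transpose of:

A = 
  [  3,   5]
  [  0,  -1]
Aᵀ = 
  [  3,   0]
  [  5,  -1]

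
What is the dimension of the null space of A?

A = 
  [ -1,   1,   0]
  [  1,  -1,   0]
nullity(A) = 2

Row reduce:
R2 → R2 + (1)·R1
REF = 
  [ -1,   1,   0]
  [  0,   0,   0]
Pivot columns: 1 → 1 pivot.
rank(A) = 1, so nullity(A) = 3 - 1 = 2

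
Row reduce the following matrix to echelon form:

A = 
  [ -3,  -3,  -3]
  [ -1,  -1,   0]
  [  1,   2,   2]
Row operations:
R2 → R2 - (1/3)·R1
R3 → R3 + (1/3)·R1
Swap R2 ↔ R3

Resulting echelon form:
REF = 
  [ -3,  -3,  -3]
  [  0,   1,   1]
  [  0,   0,   1]

Rank = 3 (number of non-zero pivot rows).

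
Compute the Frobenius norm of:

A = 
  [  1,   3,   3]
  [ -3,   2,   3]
||A||_F = 6.403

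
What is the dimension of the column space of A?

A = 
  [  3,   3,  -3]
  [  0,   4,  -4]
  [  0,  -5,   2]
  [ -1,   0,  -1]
dim(Col(A)) = 3

Row reduce:
R4 → R4 + (1/3)·R1
R3 → R3 + (5/4)·R2
R4 → R4 - (1/4)·R2
R4 → R4 - (1/3)·R3
REF = 
  [  3,   3,  -3]
  [  0,   4,  -4]
  [  0,   0,  -3]
  [  0,   0,   0]
Pivot columns: 1, 2, 3 → 3 pivots.
dim(Col(A)) = number of pivot columns = 3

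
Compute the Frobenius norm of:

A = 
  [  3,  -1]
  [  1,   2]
||A||_F = 3.873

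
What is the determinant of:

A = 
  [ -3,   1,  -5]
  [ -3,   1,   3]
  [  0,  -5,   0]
-120

Cofactor expansion along row 1:
det(A) = (-3)·((1)(0) - (3)(-5)) - (1)·((-3)(0) - (3)(0)) + (-5)·((-3)(-5) - (1)(0))
  = (-3)(15) - (1)(0) + (-5)(15)
  = -120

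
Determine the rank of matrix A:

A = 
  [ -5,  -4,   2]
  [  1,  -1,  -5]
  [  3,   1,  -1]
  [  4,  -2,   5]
Row reduce:
R2 → R2 + (1/5)·R1
R3 → R3 + (3/5)·R1
R4 → R4 + (4/5)·R1
R3 → R3 - (7/9)·R2
R4 → R4 - (26/9)·R2
R4 → R4 - (179/34)·R3
REF = 
  [   -5,    -4,     2]
  [    0,  -9/5, -23/5]
  [    0,     0,  34/9]
  [    0,     0,     0]
Pivot columns: 1, 2, 3 → 3 pivots.

rank(A) = 3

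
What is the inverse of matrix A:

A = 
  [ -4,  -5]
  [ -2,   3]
det(A) = (-4)(3) - (-5)(-2) = -22
For a 2×2 matrix, A⁻¹ = (1/det(A)) · [[d, -b], [-c, a]]
    = (-1/22) · [[3, 5], [2, -4]]

A⁻¹ = 
  [-3/22, -5/22]
  [-1/11,  2/11]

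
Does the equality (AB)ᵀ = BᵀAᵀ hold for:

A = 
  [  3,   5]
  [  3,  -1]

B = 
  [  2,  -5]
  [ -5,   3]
Yes

(AB)ᵀ = 
  [-19,  11]
  [  0, -18]

BᵀAᵀ = 
  [-19,  11]
  [  0, -18]

Both sides are equal — this is the standard identity (AB)ᵀ = BᵀAᵀ, which holds for all A, B.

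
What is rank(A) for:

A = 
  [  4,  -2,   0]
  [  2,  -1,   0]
rank(A) = 1

Row reduce:
R2 → R2 - (1/2)·R1
REF = 
  [  4,  -2,   0]
  [  0,   0,   0]
Pivot columns: 1 → 1 pivot.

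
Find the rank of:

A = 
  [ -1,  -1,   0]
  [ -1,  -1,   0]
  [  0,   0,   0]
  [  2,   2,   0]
Row reduce:
R2 → R2 - (1)·R1
R4 → R4 + (2)·R1
REF = 
  [ -1,  -1,   0]
  [  0,   0,   0]
  [  0,   0,   0]
  [  0,   0,   0]
Pivot columns: 1 → 1 pivot.

rank(A) = 1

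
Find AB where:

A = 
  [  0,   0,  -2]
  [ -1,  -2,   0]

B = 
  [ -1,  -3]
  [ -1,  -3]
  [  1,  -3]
AB = 
  [ -2,   6]
  [  3,   9]

A is 2×3 and B is 3×2, so AB is 2×2. Each entry is (row of A)·(column of B):
AB[1,1] = (0)(-1) + (0)(-1) + (-2)(1) = -2
AB[1,2] = (0)(-3) + (0)(-3) + (-2)(-3) = 6
AB[2,1] = (-1)(-1) + (-2)(-1) + (0)(1) = 3
AB[2,2] = (-1)(-3) + (-2)(-3) + (0)(-3) = 9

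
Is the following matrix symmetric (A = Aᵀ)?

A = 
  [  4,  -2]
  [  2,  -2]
No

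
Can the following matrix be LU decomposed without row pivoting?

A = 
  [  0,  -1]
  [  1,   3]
No.
A[1,1] = 0 but A[2,1] = 1 ≠ 0. Any LU with L unit lower triangular has (LU)[1,1] = U[1,1] and (LU)[2,1] = L[2,1]·U[1,1]; matching A forces U[1,1] = 0, which then forces (LU)[2,1] = 0 ≠ 1. A row swap (pivoting) is required.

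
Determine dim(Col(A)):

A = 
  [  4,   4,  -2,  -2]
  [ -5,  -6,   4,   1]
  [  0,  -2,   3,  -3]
Row reduce:
R2 → R2 + (5/4)·R1
R3 → R3 - (2)·R2
REF = 
  [   4,    4,   -2,   -2]
  [   0,   -1,  3/2, -3/2]
  [   0,    0,    0,    0]
Pivot columns: 1, 2 → 2 pivots.
dim(Col(A)) = number of pivot columns = 2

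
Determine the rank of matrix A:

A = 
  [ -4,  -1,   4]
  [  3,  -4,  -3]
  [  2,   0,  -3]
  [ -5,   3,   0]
Row reduce:
R2 → R2 + (3/4)·R1
R3 → R3 + (1/2)·R1
R4 → R4 - (5/4)·R1
R3 → R3 - (2/19)·R2
R4 → R4 + (17/19)·R2
R4 → R4 - (5)·R3
REF = 
  [   -4,    -1,     4]
  [    0, -19/4,     0]
  [    0,     0,    -1]
  [    0,     0,     0]
Pivot columns: 1, 2, 3 → 3 pivots.

rank(A) = 3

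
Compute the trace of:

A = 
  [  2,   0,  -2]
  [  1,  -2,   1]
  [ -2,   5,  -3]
-3

tr(A) = 2 + -2 + -3 = -3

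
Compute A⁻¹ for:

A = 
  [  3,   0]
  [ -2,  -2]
det(A) = (3)(-2) - (0)(-2) = -6
For a 2×2 matrix, A⁻¹ = (1/det(A)) · [[d, -b], [-c, a]]
    = (-1/6) · [[-2, 0], [2, 3]]

A⁻¹ = 
  [ 1/3,    0]
  [-1/3, -1/2]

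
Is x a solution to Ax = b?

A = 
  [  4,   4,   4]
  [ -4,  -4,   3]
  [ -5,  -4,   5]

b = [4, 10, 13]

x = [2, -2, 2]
No

Ax = [8, 6, 8] ≠ b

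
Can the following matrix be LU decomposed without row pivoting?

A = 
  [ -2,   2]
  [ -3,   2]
Yes.
A[1,1] = -2 ≠ 0, so Gaussian elimination proceeds without a row swap: multiplier ℓ₂₁ = (-3)/(-2) = 3/2, and U[2,2] = 2 - (3/2)(2) = -1.
L = 
  [  1,   0]
  [3/2,   1]
U = 
  [ -2,   2]
  [  0,  -1]
Check row 2 of LU: [(3/2)(-2), (3/2)(2) + (-1)] = [-3, 2] = row 2 of A ✓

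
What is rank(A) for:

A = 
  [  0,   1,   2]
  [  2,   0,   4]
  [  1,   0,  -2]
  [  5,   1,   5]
rank(A) = 3

Row reduce:
Swap R1 ↔ R2
R3 → R3 - (1/2)·R1
R4 → R4 - (5/2)·R1
R4 → R4 - (1)·R2
R4 → R4 - (7/4)·R3
REF = 
  [  2,   0,   4]
  [  0,   1,   2]
  [  0,   0,  -4]
  [  0,   0,   0]
Pivot columns: 1, 2, 3 → 3 pivots.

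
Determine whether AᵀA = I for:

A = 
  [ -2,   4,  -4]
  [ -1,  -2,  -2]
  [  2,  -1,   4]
No

AᵀA = 
  [  9,  -8,  18]
  [ -8,  21, -16]
  [ 18, -16,  36]
≠ I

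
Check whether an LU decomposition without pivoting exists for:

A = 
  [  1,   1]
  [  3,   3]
Yes.
A[1,1] = 1 ≠ 0, so Gaussian elimination proceeds without a row swap: multiplier ℓ₂₁ = (3)/(1) = 3, and U[2,2] = 3 - (3)(1) = 0.
L = 
  [  1,   0]
  [  3,   1]
U = 
  [  1,   1]
  [  0,   0]
Check row 2 of LU: [(3)(1), (3)(1) + 0] = [3, 3] = row 2 of A ✓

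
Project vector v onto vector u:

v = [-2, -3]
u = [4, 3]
proj_u(v) = [-68/25, -51/25]

v·u = (-2)(4) + (-3)(3) = -17
u·u = (4)² + (3)² = 25
proj_u(v) = (v·u / u·u) × u = (-17/25) × u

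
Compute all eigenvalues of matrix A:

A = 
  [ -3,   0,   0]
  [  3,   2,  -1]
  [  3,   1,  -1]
λ = -3, (1 + √5)/2, (1 - √5)/2  (≈ -3, 1.618, -0.618)

Characteristic polynomial: det(λI - A) = λ³ + 2λ² - 4λ - 3
Testing integer divisors of the constant term: p(-3) = 0, so (λ + 3) is a factor:
p(λ) = (λ + 3)(λ² - λ - 1)
λ² - λ - 1 = 0  ⇒  λ = (1 ± √((-1)² - 4·(-1)))/2 = (1 ± √(5))/2
  = (1 + √5)/2,  (1 - √5)/2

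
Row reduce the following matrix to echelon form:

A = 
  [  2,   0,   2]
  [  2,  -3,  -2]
Row operations:
R2 → R2 - (1)·R1

Resulting echelon form:
REF = 
  [  2,   0,   2]
  [  0,  -3,  -4]

Rank = 2 (number of non-zero pivot rows).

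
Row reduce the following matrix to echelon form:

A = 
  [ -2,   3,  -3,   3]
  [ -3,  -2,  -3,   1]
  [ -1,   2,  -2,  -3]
Row operations:
R2 → R2 - (3/2)·R1
R3 → R3 - (1/2)·R1
R3 → R3 + (1/13)·R2

Resulting echelon form:
REF = 
  [    -2,      3,     -3,      3]
  [     0,  -13/2,    3/2,   -7/2]
  [     0,      0,  -5/13, -62/13]

Rank = 3 (number of non-zero pivot rows).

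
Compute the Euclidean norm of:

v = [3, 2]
3.606

||v||₂ = √((3)² + (2)²) = √13 = 3.606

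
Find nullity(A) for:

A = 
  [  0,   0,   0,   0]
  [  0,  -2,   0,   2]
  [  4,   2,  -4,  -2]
nullity(A) = 2

Row reduce:
Swap R1 ↔ R3
REF = 
  [  4,   2,  -4,  -2]
  [  0,  -2,   0,   2]
  [  0,   0,   0,   0]
Pivot columns: 1, 2 → 2 pivots.
rank(A) = 2, so nullity(A) = 4 - 2 = 2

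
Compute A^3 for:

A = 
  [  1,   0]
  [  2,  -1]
A² = A·A:
A²[1,1] = (1)(1) + (0)(2) = 1
A²[1,2] = (1)(0) + (0)(-1) = 0
A²[2,1] = (2)(1) + (-1)(2) = 0
A²[2,2] = (2)(0) + (-1)(-1) = 1
A² = 
  [  1,   0]
  [  0,   1]

A^3 = A^2·A:
A^3[1,1] = (1)(1) + (0)(2) = 1
A^3[1,2] = (1)(0) + (0)(-1) = 0
A^3[2,1] = (0)(1) + (1)(2) = 2
A^3[2,2] = (0)(0) + (1)(-1) = -1
A^3 = 
  [  1,   0]
  [  2,  -1]

Therefore
A^3 = 
  [  1,   0]
  [  2,  -1]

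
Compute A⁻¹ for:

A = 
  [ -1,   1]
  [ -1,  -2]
det(A) = (-1)(-2) - (1)(-1) = 3
For a 2×2 matrix, A⁻¹ = (1/det(A)) · [[d, -b], [-c, a]]
    = (1/3) · [[-2, -1], [1, -1]]

A⁻¹ = 
  [-2/3, -1/3]
  [ 1/3, -1/3]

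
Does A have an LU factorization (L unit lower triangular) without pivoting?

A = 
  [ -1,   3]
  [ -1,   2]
Yes.
A[1,1] = -1 ≠ 0, so Gaussian elimination proceeds without a row swap: multiplier ℓ₂₁ = (-1)/(-1) = 1, and U[2,2] = 2 - (1)(3) = -1.
L = 
  [  1,   0]
  [  1,   1]
U = 
  [ -1,   3]
  [  0,  -1]
Check row 2 of LU: [(1)(-1), (1)(3) + (-1)] = [-1, 2] = row 2 of A ✓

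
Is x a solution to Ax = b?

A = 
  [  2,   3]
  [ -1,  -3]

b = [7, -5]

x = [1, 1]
No

Ax = [5, -4] ≠ b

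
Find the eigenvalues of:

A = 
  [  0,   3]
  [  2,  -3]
λ = (-3 + √33)/2, (-3 - √33)/2  (≈ 1.372, -4.372)

tr(A) = -3, det(A) = -6
Characteristic polynomial: λ² - tr(A)λ + det(A) = λ² + 3λ - 6
λ² + 3λ - 6 = 0  ⇒  λ = (-3 ± √((3)² - 4·(-6)))/2 = (-3 ± √(33))/2
  = (-3 + √33)/2,  (-3 - √33)/2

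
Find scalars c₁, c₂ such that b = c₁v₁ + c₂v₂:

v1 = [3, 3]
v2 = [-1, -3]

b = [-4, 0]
c1 = -2, c2 = -2

b = -2·v1 + -2·v2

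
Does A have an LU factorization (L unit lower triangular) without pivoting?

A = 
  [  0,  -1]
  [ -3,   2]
No.
A[1,1] = 0 but A[2,1] = -3 ≠ 0. Any LU with L unit lower triangular has (LU)[1,1] = U[1,1] and (LU)[2,1] = L[2,1]·U[1,1]; matching A forces U[1,1] = 0, which then forces (LU)[2,1] = 0 ≠ -3. A row swap (pivoting) is required.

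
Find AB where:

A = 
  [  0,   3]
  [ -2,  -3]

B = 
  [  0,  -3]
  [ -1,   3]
AB = 
  [ -3,   9]
  [  3,  -3]

A is 2×2 and B is 2×2, so AB is 2×2. Each entry is (row of A)·(column of B):
AB[1,1] = (0)(0) + (3)(-1) = -3
AB[1,2] = (0)(-3) + (3)(3) = 9
AB[2,1] = (-2)(0) + (-3)(-1) = 3
AB[2,2] = (-2)(-3) + (-3)(3) = -3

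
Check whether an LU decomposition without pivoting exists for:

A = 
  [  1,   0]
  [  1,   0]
Yes.
A[1,1] = 1 ≠ 0, so Gaussian elimination proceeds without a row swap: multiplier ℓ₂₁ = (1)/(1) = 1, and U[2,2] = 0 - (1)(0) = 0.
L = 
  [  1,   0]
  [  1,   1]
U = 
  [  1,   0]
  [  0,   0]
Check row 2 of LU: [(1)(1), (1)(0) + 0] = [1, 0] = row 2 of A ✓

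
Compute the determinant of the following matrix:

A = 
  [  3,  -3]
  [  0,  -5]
For a 2×2 matrix, det = ad - bc = (3)(-5) - (-3)(0) = -15

det(A) = -15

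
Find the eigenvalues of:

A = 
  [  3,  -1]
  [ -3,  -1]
λ = 1 + √7, 1 - √7  (≈ 3.646, -1.646)

tr(A) = 2, det(A) = -6
Characteristic polynomial: λ² - tr(A)λ + det(A) = λ² - 2λ - 6
λ² - 2λ - 6 = 0  ⇒  λ = (2 ± √((-2)² - 4·(-6)))/2 = (2 ± √(28))/2
  = 1 + √7,  1 - √7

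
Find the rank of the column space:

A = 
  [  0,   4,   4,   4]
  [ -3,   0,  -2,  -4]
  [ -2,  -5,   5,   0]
Row reduce:
Swap R1 ↔ R2
R3 → R3 - (2/3)·R1
R3 → R3 + (5/4)·R2
REF = 
  [  -3,    0,   -2,   -4]
  [   0,    4,    4,    4]
  [   0,    0, 34/3, 23/3]
Pivot columns: 1, 2, 3 → 3 pivots.
dim(Col(A)) = number of pivot columns = 3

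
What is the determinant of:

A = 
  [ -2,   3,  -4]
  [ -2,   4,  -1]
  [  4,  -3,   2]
Cofactor expansion along row 1:
det(A) = (-2)·((4)(2) - (-1)(-3)) - (3)·((-2)(2) - (-1)(4)) + (-4)·((-2)(-3) - (4)(4))
  = (-2)(5) - (3)(0) + (-4)(-10)
  = 30

det(A) = 30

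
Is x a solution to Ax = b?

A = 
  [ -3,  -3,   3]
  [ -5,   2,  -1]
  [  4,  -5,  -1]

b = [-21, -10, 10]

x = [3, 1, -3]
Yes

Ax = [-21, -10, 10] = b ✓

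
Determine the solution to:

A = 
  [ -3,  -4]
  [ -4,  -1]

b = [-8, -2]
x = [0, 2]

Row reduce the augmented matrix [A|b]:
R2 → R2 - (4/3)·R1
REF = 
  [  -3,   -4,   -8]
  [   0, 13/3, 26/3]

Back-substitution:
x₂ = (26/3) / (13/3) = 2
x₁ = (-8 - (-4)(2)) / (-3) = 0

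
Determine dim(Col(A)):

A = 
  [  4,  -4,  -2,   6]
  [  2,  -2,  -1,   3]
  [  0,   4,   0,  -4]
dim(Col(A)) = 2

Row reduce:
R2 → R2 - (1/2)·R1
Swap R2 ↔ R3
REF = 
  [  4,  -4,  -2,   6]
  [  0,   4,   0,  -4]
  [  0,   0,   0,   0]
Pivot columns: 1, 2 → 2 pivots.
dim(Col(A)) = number of pivot columns = 2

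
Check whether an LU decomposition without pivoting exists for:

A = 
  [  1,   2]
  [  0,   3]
Yes.
A[1,1] = 1 ≠ 0, so Gaussian elimination proceeds without a row swap: multiplier ℓ₂₁ = (0)/(1) = 0, and U[2,2] = 3 - (0)(2) = 3.
L = 
  [  1,   0]
  [  0,   1]
U = 
  [  1,   2]
  [  0,   3]
Check row 2 of LU: [(0)(1), (0)(2) + 3] = [0, 3] = row 2 of A ✓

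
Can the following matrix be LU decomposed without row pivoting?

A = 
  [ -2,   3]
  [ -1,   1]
Yes.
A[1,1] = -2 ≠ 0, so Gaussian elimination proceeds without a row swap: multiplier ℓ₂₁ = (-1)/(-2) = 1/2, and U[2,2] = 1 - (1/2)(3) = -1/2.
L = 
  [  1,   0]
  [1/2,   1]
U = 
  [  -2,    3]
  [   0, -1/2]
Check row 2 of LU: [(1/2)(-2), (1/2)(3) + (-1/2)] = [-1, 1] = row 2 of A ✓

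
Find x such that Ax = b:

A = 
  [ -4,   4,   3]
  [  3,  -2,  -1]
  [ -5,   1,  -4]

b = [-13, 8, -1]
x = [3, 2, -3]

Row reduce the augmented matrix [A|b]:
R2 → R2 + (3/4)·R1
R3 → R3 - (5/4)·R1
R3 → R3 + (4)·R2
REF = 
  [   -4,     4,     3,   -13]
  [    0,     1,   5/4,  -7/4]
  [    0,     0, -11/4,  33/4]

Back-substitution:
x₃ = (33/4) / (-11/4) = -3
x₂ = (-7/4 - (5/4)(-3)) / 1 = 2
x₁ = (-13 - (4)(2) - (3)(-3)) / (-4) = 3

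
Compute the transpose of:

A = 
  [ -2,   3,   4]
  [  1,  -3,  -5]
Aᵀ = 
  [ -2,   1]
  [  3,  -3]
  [  4,  -5]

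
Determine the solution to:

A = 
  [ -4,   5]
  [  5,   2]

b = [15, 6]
Row reduce the augmented matrix [A|b]:
R2 → R2 + (5/4)·R1
REF = 
  [  -4,    5,   15]
  [   0, 33/4, 99/4]

Back-substitution:
x₂ = (99/4) / (33/4) = 3
x₁ = (15 - (5)(3)) / (-4) = 0

x = [0, 3]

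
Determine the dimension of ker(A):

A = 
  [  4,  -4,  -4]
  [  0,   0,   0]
nullity(A) = 2

Row reduce:
(no row operations needed)
REF = 
  [  4,  -4,  -4]
  [  0,   0,   0]
Pivot columns: 1 → 1 pivot.
rank(A) = 1, so nullity(A) = 3 - 1 = 2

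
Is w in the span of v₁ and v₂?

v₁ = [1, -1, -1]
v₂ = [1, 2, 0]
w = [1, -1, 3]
No

Form the augmented matrix and row-reduce:
[v₁|v₂|w] = 
  [  1,   1,   1]
  [ -1,   2,  -1]
  [ -1,   0,   3]
R2 → R2 + (1)·R1
R3 → R3 + (1)·R1
R3 → R3 - (1/3)·R2
REF = 
  [  1,   1,   1]
  [  0,   3,   0]
  [  0,   0,   4]

Row 3 reads [0 0 | 4], i.e. 0 = 4, so the system is inconsistent and w ∉ span{v₁, v₂}.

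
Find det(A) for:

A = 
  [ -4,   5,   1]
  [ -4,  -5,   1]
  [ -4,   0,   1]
0

Cofactor expansion along row 1:
det(A) = (-4)·((-5)(1) - (1)(0)) - (5)·((-4)(1) - (1)(-4)) + (1)·((-4)(0) - (-5)(-4))
  = (-4)(-5) - (5)(0) + (1)(-20)
  = 0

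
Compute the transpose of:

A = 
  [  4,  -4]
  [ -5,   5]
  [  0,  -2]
Aᵀ = 
  [  4,  -5,   0]
  [ -4,   5,  -2]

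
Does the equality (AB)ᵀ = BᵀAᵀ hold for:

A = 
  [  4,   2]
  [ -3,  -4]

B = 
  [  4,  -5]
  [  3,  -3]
Yes

(AB)ᵀ = 
  [ 22, -24]
  [-26,  27]

BᵀAᵀ = 
  [ 22, -24]
  [-26,  27]

Both sides are equal — this is the standard identity (AB)ᵀ = BᵀAᵀ, which holds for all A, B.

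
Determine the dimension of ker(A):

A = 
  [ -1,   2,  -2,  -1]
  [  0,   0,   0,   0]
nullity(A) = 3

Row reduce:
(no row operations needed)
REF = 
  [ -1,   2,  -2,  -1]
  [  0,   0,   0,   0]
Pivot columns: 1 → 1 pivot.
rank(A) = 1, so nullity(A) = 4 - 1 = 3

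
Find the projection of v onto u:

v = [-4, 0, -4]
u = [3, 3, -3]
v·u = (-4)(3) + (0)(3) + (-4)(-3) = 0
u·u = (3)² + (3)² + (-3)² = 27
proj_u(v) = (v·u / u·u) × u = (0/27) × u = (0) × u

proj_u(v) = [0, 0, 0]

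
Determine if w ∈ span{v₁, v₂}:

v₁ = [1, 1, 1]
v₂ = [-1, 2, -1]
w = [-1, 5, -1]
Yes

Form the augmented matrix and row-reduce:
[v₁|v₂|w] = 
  [  1,  -1,  -1]
  [  1,   2,   5]
  [  1,  -1,  -1]
R2 → R2 - (1)·R1
R3 → R3 - (1)·R1
REF = 
  [  1,  -1,  -1]
  [  0,   3,   6]
  [  0,   0,   0]

No row of the form [0 0 | nonzero], so the system is consistent. Back-substitution gives c₁ = 1, c₂ = 2: w = (1)·v₁ + (2)·v₂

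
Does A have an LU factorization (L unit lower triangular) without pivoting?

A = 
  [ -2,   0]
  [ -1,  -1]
Yes.
A[1,1] = -2 ≠ 0, so Gaussian elimination proceeds without a row swap: multiplier ℓ₂₁ = (-1)/(-2) = 1/2, and U[2,2] = -1 - (1/2)(0) = -1.
L = 
  [  1,   0]
  [1/2,   1]
U = 
  [ -2,   0]
  [  0,  -1]
Check row 2 of LU: [(1/2)(-2), (1/2)(0) + (-1)] = [-1, -1] = row 2 of A ✓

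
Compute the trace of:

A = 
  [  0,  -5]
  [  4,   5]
5

tr(A) = 0 + 5 = 5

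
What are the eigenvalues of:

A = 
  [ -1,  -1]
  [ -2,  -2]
tr(A) = -3, det(A) = 0
Characteristic polynomial: λ² - tr(A)λ + det(A) = λ² + 3λ
λ² + 3λ = λ(λ + 3)

λ = 0, -3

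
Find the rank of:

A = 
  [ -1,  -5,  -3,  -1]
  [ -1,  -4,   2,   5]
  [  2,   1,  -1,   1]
Row reduce:
R2 → R2 - (1)·R1
R3 → R3 + (2)·R1
R3 → R3 + (9)·R2
REF = 
  [ -1,  -5,  -3,  -1]
  [  0,   1,   5,   6]
  [  0,   0,  38,  53]
Pivot columns: 1, 2, 3 → 3 pivots.

rank(A) = 3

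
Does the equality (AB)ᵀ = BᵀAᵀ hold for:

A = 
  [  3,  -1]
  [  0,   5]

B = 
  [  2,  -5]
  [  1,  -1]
Yes

(AB)ᵀ = 
  [  5,   5]
  [-14,  -5]

BᵀAᵀ = 
  [  5,   5]
  [-14,  -5]

Both sides are equal — this is the standard identity (AB)ᵀ = BᵀAᵀ, which holds for all A, B.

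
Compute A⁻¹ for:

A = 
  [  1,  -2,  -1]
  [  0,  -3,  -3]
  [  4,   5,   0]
det(A) = (1)·((-3)(0) - (-3)(5)) - (-2)·((0)(0) - (-3)(4)) + (-1)·((0)(5) - (-3)(4))
  = (1)(15) - (-2)(12) + (-1)(12)
  = 27
det(A) = 27 ≠ 0, so A is invertible.

Cofactors Cᵢⱼ = (-1)ⁱ⁺ʲ·Mᵢⱼ:
C = 
  [ 15, -12,  12]
  [ -5,   4, -13]
  [  3,   3,  -3]

adj(A) = Cᵀ:
adj(A) = 
  [ 15,  -5,   3]
  [-12,   4,   3]
  [ 12, -13,  -3]

A⁻¹ = (1/27) · adj(A):
A⁻¹ = 
  [   5/9,  -5/27,    1/9]
  [  -4/9,   4/27,    1/9]
  [   4/9, -13/27,   -1/9]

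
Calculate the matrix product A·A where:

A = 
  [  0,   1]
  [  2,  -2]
A² = A·A:
A²[1,1] = (0)(0) + (1)(2) = 2
A²[1,2] = (0)(1) + (1)(-2) = -2
A²[2,1] = (2)(0) + (-2)(2) = -4
A²[2,2] = (2)(1) + (-2)(-2) = 6
A² = 
  [  2,  -2]
  [ -4,   6]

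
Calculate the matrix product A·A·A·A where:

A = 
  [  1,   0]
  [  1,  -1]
A^4 = 
  [  1,   0]
  [  0,   1]

A² = A·A:
A²[1,1] = (1)(1) + (0)(1) = 1
A²[1,2] = (1)(0) + (0)(-1) = 0
A²[2,1] = (1)(1) + (-1)(1) = 0
A²[2,2] = (1)(0) + (-1)(-1) = 1
A² = 
  [  1,   0]
  [  0,   1]

A^3 = A^2·A:
A^3[1,1] = (1)(1) + (0)(1) = 1
A^3[1,2] = (1)(0) + (0)(-1) = 0
A^3[2,1] = (0)(1) + (1)(1) = 1
A^3[2,2] = (0)(0) + (1)(-1) = -1
A^3 = 
  [  1,   0]
  [  1,  -1]

A^4 = A^3·A:
A^4[1,1] = (1)(1) + (0)(1) = 1
A^4[1,2] = (1)(0) + (0)(-1) = 0
A^4[2,1] = (1)(1) + (-1)(1) = 0
A^4[2,2] = (1)(0) + (-1)(-1) = 1
A^4 = 
  [  1,   0]
  [  0,   1]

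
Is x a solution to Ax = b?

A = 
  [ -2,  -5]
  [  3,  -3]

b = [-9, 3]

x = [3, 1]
No

Ax = [-11, 6] ≠ b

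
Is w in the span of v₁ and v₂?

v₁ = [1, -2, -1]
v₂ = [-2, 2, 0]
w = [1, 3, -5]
No

Form the augmented matrix and row-reduce:
[v₁|v₂|w] = 
  [  1,  -2,   1]
  [ -2,   2,   3]
  [ -1,   0,  -5]
R2 → R2 + (2)·R1
R3 → R3 + (1)·R1
R3 → R3 - (1)·R2
REF = 
  [  1,  -2,   1]
  [  0,  -2,   5]
  [  0,   0,  -9]

Row 3 reads [0 0 | -9], i.e. 0 = -9, so the system is inconsistent and w ∉ span{v₁, v₂}.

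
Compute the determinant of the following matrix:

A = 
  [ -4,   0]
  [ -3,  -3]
For a 2×2 matrix, det = ad - bc = (-4)(-3) - (0)(-3) = 12

det(A) = 12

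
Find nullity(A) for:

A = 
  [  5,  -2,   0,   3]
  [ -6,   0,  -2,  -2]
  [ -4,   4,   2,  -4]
nullity(A) = 2

Row reduce:
R2 → R2 + (6/5)·R1
R3 → R3 + (4/5)·R1
R3 → R3 + (1)·R2
REF = 
  [    5,    -2,     0,     3]
  [    0, -12/5,    -2,   8/5]
  [    0,     0,     0,     0]
Pivot columns: 1, 2 → 2 pivots.
rank(A) = 2, so nullity(A) = 4 - 2 = 2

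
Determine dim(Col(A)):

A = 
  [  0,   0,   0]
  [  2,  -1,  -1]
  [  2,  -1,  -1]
dim(Col(A)) = 1

Row reduce:
Swap R1 ↔ R2
R3 → R3 - (1)·R1
REF = 
  [  2,  -1,  -1]
  [  0,   0,   0]
  [  0,   0,   0]
Pivot columns: 1 → 1 pivot.
dim(Col(A)) = number of pivot columns = 1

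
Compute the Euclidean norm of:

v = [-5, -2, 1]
5.477

||v||₂ = √((-5)² + (-2)² + (1)²) = √30 = 5.477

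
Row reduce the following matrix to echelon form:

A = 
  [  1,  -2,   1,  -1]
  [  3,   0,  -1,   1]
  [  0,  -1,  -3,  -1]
Row operations:
R2 → R2 - (3)·R1
R3 → R3 + (1/6)·R2

Resulting echelon form:
REF = 
  [    1,    -2,     1,    -1]
  [    0,     6,    -4,     4]
  [    0,     0, -11/3,  -1/3]

Rank = 3 (number of non-zero pivot rows).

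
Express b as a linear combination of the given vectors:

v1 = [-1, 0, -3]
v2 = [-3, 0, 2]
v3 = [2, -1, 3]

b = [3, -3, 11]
c1 = 0, c2 = 1, c3 = 3

b = 0·v1 + 1·v2 + 3·v3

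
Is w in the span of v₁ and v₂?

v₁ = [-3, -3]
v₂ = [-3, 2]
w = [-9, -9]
Yes

Form the augmented matrix and row-reduce:
[v₁|v₂|w] = 
  [ -3,  -3,  -9]
  [ -3,   2,  -9]
R2 → R2 - (1)·R1
REF = 
  [ -3,  -3,  -9]
  [  0,   5,   0]

No row of the form [0 0 | nonzero], so the system is consistent. Back-substitution gives c₁ = 3, c₂ = 0: w = (3)·v₁ + (0)·v₂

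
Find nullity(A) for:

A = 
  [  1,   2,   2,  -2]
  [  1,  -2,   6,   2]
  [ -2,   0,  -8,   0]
nullity(A) = 2

Row reduce:
R2 → R2 - (1)·R1
R3 → R3 + (2)·R1
R3 → R3 + (1)·R2
REF = 
  [  1,   2,   2,  -2]
  [  0,  -4,   4,   4]
  [  0,   0,   0,   0]
Pivot columns: 1, 2 → 2 pivots.
rank(A) = 2, so nullity(A) = 4 - 2 = 2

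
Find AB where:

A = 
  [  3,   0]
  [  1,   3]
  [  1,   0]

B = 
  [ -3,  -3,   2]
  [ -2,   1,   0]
A is 3×2 and B is 2×3, so AB is 3×3. Each entry is (row of A)·(column of B):
AB[1,1] = (3)(-3) + (0)(-2) = -9
AB[1,2] = (3)(-3) + (0)(1) = -9
AB[1,3] = (3)(2) + (0)(0) = 6
AB[2,1] = (1)(-3) + (3)(-2) = -9
AB[2,2] = (1)(-3) + (3)(1) = 0
AB[2,3] = (1)(2) + (3)(0) = 2
AB[3,1] = (1)(-3) + (0)(-2) = -3
AB[3,2] = (1)(-3) + (0)(1) = -3
AB[3,3] = (1)(2) + (0)(0) = 2

AB = 
  [ -9,  -9,   6]
  [ -9,   0,   2]
  [ -3,  -3,   2]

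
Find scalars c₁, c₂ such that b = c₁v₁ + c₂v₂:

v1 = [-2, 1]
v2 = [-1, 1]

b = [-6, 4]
c1 = 2, c2 = 2

b = 2·v1 + 2·v2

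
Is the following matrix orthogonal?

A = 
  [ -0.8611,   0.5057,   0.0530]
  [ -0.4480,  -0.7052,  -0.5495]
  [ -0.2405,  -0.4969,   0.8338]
Yes

AᵀA = 
  [  1,   0,   0]
  [  0,   0.9999,   0]
  [  0,   0,   1]
≈ I (equal to I up to the 4-dp rounding of the entries)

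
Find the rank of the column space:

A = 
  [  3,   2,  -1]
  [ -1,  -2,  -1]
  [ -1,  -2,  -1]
Row reduce:
R2 → R2 + (1/3)·R1
R3 → R3 + (1/3)·R1
R3 → R3 - (1)·R2
REF = 
  [   3,    2,   -1]
  [   0, -4/3, -4/3]
  [   0,    0,    0]
Pivot columns: 1, 2 → 2 pivots.
dim(Col(A)) = number of pivot columns = 2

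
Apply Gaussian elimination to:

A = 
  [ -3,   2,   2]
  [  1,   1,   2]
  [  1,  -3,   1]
Row operations:
R2 → R2 + (1/3)·R1
R3 → R3 + (1/3)·R1
R3 → R3 + (7/5)·R2

Resulting echelon form:
REF = 
  [  -3,    2,    2]
  [   0,  5/3,  8/3]
  [   0,    0, 27/5]

Rank = 3 (number of non-zero pivot rows).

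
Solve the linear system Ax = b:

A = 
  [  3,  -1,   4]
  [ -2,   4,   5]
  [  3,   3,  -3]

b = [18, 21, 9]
x = [3, 3, 3]

Row reduce the augmented matrix [A|b]:
R2 → R2 + (2/3)·R1
R3 → R3 - (1)·R1
R3 → R3 - (6/5)·R2
REF = 
  [     3,     -1,      4,     18]
  [     0,   10/3,   23/3,     33]
  [     0,      0,  -81/5, -243/5]

Back-substitution:
x₃ = (-243/5) / (-81/5) = 3
x₂ = (33 - (23/3)(3)) / (10/3) = 3
x₁ = (18 - (-1)(3) - (4)(3)) / 3 = 3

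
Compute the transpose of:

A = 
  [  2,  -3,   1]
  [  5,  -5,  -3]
Aᵀ = 
  [  2,   5]
  [ -3,  -5]
  [  1,  -3]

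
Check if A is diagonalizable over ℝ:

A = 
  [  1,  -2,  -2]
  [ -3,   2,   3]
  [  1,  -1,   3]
No

Characteristic polynomial: det(λI - A) = λ³ - 6λ² + 10λ + 17
Testing integer divisors of the constant term: p(-1) = 0, so (λ + 1) is a factor:
p(λ) = (λ + 1)(λ² - 7λ + 17)
λ² - 7λ + 17 = 0  ⇒  λ = (7 ± √((-7)² - 4·(17)))/2 = (7 ± √(-19))/2
  = (7 + i√19)/2,  (7 - i√19)/2
Eigenvalues: -1, (7 + i√19)/2, (7 - i√19)/2  (≈ -1, 3.5 + 2.179i, 3.5 - 2.179i)
Has complex eigenvalues (not diagonalizable over ℝ).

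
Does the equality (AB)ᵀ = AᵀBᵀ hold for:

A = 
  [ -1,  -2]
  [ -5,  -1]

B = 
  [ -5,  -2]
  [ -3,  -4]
No

(AB)ᵀ = 
  [ 11,  28]
  [ 10,  14]

AᵀBᵀ = 
  [ 15,  23]
  [ 12,  10]

The two matrices differ, so (AB)ᵀ ≠ AᵀBᵀ in general. The correct identity is (AB)ᵀ = BᵀAᵀ.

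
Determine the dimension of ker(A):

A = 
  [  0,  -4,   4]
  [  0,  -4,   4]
nullity(A) = 2

Row reduce:
R2 → R2 - (1)·R1
REF = 
  [  0,  -4,   4]
  [  0,   0,   0]
Pivot columns: 2 → 1 pivot.
rank(A) = 1, so nullity(A) = 3 - 1 = 2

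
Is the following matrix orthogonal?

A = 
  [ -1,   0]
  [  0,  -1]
Yes

AᵀA = 
  [  1,   0]
  [  0,   1]
= I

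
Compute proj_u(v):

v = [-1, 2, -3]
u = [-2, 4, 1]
v·u = (-1)(-2) + (2)(4) + (-3)(1) = 7
u·u = (-2)² + (4)² + (1)² = 21
proj_u(v) = (v·u / u·u) × u = (7/21) × u = (1/3) × u

proj_u(v) = [-2/3, 4/3, 1/3]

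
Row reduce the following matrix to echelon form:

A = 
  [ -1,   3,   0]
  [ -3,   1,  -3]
Row operations:
R2 → R2 - (3)·R1

Resulting echelon form:
REF = 
  [ -1,   3,   0]
  [  0,  -8,  -3]

Rank = 2 (number of non-zero pivot rows).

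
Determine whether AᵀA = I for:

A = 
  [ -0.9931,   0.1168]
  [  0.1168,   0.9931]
Yes

AᵀA = 
  [  0.9999,   0]
  [  0,   0.9999]
≈ I (equal to I up to the 4-dp rounding of the entries)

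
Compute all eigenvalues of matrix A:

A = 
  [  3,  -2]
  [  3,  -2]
tr(A) = 1, det(A) = 0
Characteristic polynomial: λ² - tr(A)λ + det(A) = λ² - λ
λ² - λ = λ(λ - 1)

λ = 1, 0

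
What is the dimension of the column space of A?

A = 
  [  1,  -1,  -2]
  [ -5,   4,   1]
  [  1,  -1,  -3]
dim(Col(A)) = 3

Row reduce:
R2 → R2 + (5)·R1
R3 → R3 - (1)·R1
REF = 
  [  1,  -1,  -2]
  [  0,  -1,  -9]
  [  0,   0,  -1]
Pivot columns: 1, 2, 3 → 3 pivots.
dim(Col(A)) = number of pivot columns = 3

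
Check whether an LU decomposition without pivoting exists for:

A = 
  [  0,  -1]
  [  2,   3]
No.
A[1,1] = 0 but A[2,1] = 2 ≠ 0. Any LU with L unit lower triangular has (LU)[1,1] = U[1,1] and (LU)[2,1] = L[2,1]·U[1,1]; matching A forces U[1,1] = 0, which then forces (LU)[2,1] = 0 ≠ 2. A row swap (pivoting) is required.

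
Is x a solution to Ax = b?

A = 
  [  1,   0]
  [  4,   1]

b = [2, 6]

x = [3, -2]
No

Ax = [3, 10] ≠ b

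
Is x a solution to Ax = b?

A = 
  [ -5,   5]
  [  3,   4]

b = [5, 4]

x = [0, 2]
No

Ax = [10, 8] ≠ b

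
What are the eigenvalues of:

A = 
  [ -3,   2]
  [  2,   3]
tr(A) = 0, det(A) = -13
Characteristic polynomial: λ² - tr(A)λ + det(A) = λ² - 13
λ² - 13 = 0  ⇒  λ = (0 ± √((0)² - 4·(-13)))/2 = (0 ± √(52))/2
  = √13,  -√13

λ = √13, -√13  (≈ 3.606, -3.606)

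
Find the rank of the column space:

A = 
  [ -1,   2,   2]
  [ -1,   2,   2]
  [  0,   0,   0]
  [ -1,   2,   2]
dim(Col(A)) = 1

Row reduce:
R2 → R2 - (1)·R1
R4 → R4 - (1)·R1
REF = 
  [ -1,   2,   2]
  [  0,   0,   0]
  [  0,   0,   0]
  [  0,   0,   0]
Pivot columns: 1 → 1 pivot.
dim(Col(A)) = number of pivot columns = 1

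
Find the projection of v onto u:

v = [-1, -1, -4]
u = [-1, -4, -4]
proj_u(v) = [-7/11, -28/11, -28/11]

v·u = (-1)(-1) + (-1)(-4) + (-4)(-4) = 21
u·u = (-1)² + (-4)² + (-4)² = 33
proj_u(v) = (v·u / u·u) × u = (21/33) × u = (7/11) × u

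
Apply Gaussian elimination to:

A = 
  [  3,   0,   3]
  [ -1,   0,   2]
Row operations:
R2 → R2 + (1/3)·R1

Resulting echelon form:
REF = 
  [  3,   0,   3]
  [  0,   0,   3]

Rank = 2 (number of non-zero pivot rows).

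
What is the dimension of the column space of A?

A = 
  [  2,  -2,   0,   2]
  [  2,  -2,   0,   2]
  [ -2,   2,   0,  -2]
dim(Col(A)) = 1

Row reduce:
R2 → R2 - (1)·R1
R3 → R3 + (1)·R1
REF = 
  [  2,  -2,   0,   2]
  [  0,   0,   0,   0]
  [  0,   0,   0,   0]
Pivot columns: 1 → 1 pivot.
dim(Col(A)) = number of pivot columns = 1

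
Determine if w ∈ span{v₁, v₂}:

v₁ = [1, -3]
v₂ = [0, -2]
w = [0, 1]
Yes

Form the augmented matrix and row-reduce:
[v₁|v₂|w] = 
  [  1,   0,   0]
  [ -3,  -2,   1]
R2 → R2 + (3)·R1
REF = 
  [  1,   0,   0]
  [  0,  -2,   1]

No row of the form [0 0 | nonzero], so the system is consistent. Back-substitution gives c₁ = 0, c₂ = -1/2: w = (0)·v₁ + (-1/2)·v₂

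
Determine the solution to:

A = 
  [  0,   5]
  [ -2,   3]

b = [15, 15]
x = [-3, 3]

Row reduce the augmented matrix [A|b]:
Swap R1 ↔ R2
REF = 
  [ -2,   3,  15]
  [  0,   5,  15]

Back-substitution:
x₂ = 15 / 5 = 3
x₁ = (15 - (3)(3)) / (-2) = -3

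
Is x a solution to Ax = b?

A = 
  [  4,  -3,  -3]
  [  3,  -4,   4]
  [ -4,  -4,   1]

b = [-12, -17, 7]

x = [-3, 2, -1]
No

Ax = [-15, -21, 3] ≠ b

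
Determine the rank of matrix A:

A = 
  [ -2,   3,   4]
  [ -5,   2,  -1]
rank(A) = 2

Row reduce:
R2 → R2 - (5/2)·R1
REF = 
  [   -2,     3,     4]
  [    0, -11/2,   -11]
Pivot columns: 1, 2 → 2 pivots.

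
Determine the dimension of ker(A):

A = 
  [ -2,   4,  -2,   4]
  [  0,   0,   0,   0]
nullity(A) = 3

Row reduce:
(no row operations needed)
REF = 
  [ -2,   4,  -2,   4]
  [  0,   0,   0,   0]
Pivot columns: 1 → 1 pivot.
rank(A) = 1, so nullity(A) = 4 - 1 = 3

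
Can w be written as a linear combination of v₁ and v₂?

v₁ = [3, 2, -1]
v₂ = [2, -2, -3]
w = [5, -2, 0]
No

Form the augmented matrix and row-reduce:
[v₁|v₂|w] = 
  [  3,   2,   5]
  [  2,  -2,  -2]
  [ -1,  -3,   0]
R2 → R2 - (2/3)·R1
R3 → R3 + (1/3)·R1
R3 → R3 - (7/10)·R2
REF = 
  [    3,     2,     5]
  [    0, -10/3, -16/3]
  [    0,     0,  27/5]

Row 3 reads [0 0 | 27/5], i.e. 0 = 27/5, so the system is inconsistent and w ∉ span{v₁, v₂}.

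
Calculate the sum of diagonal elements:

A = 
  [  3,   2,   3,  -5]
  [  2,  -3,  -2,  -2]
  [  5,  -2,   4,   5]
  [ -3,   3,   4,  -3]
1

tr(A) = 3 + -3 + 4 + -3 = 1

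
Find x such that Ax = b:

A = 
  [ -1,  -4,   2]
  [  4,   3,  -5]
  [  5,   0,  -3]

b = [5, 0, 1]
Row reduce the augmented matrix [A|b]:
R2 → R2 + (4)·R1
R3 → R3 + (5)·R1
R3 → R3 - (20/13)·R2
REF = 
  [    -1,     -4,      2,      5]
  [     0,    -13,      3,     20]
  [     0,      0,  31/13, -62/13]

Back-substitution:
x₃ = (-62/13) / (31/13) = -2
x₂ = (20 - (3)(-2)) / (-13) = -2
x₁ = (5 - (-4)(-2) - (2)(-2)) / (-1) = -1

x = [-1, -2, -2]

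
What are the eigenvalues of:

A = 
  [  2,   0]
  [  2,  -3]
tr(A) = -1, det(A) = -6
Characteristic polynomial: λ² - tr(A)λ + det(A) = λ² + λ - 6
λ² + λ - 6 = (λ + 3)(λ - 2)

λ = 2, -3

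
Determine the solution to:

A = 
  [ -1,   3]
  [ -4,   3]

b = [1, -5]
x = [2, 1]

Row reduce the augmented matrix [A|b]:
R2 → R2 - (4)·R1
REF = 
  [ -1,   3,   1]
  [  0,  -9,  -9]

Back-substitution:
x₂ = (-9) / (-9) = 1
x₁ = (1 - (3)(1)) / (-1) = 2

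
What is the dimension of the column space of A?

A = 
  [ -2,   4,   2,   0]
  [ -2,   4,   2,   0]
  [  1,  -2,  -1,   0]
dim(Col(A)) = 1

Row reduce:
R2 → R2 - (1)·R1
R3 → R3 + (1/2)·R1
REF = 
  [ -2,   4,   2,   0]
  [  0,   0,   0,   0]
  [  0,   0,   0,   0]
Pivot columns: 1 → 1 pivot.
dim(Col(A)) = number of pivot columns = 1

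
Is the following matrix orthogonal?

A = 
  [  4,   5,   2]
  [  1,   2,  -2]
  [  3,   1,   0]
No

AᵀA = 
  [ 26,  25,   6]
  [ 25,  30,   6]
  [  6,   6,   8]
≠ I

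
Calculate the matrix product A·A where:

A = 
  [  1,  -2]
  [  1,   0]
A² = A·A:
A²[1,1] = (1)(1) + (-2)(1) = -1
A²[1,2] = (1)(-2) + (-2)(0) = -2
A²[2,1] = (1)(1) + (0)(1) = 1
A²[2,2] = (1)(-2) + (0)(0) = -2
A² = 
  [ -1,  -2]
  [  1,  -2]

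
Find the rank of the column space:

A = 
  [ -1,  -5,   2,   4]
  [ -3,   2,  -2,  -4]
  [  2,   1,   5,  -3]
dim(Col(A)) = 3

Row reduce:
R2 → R2 - (3)·R1
R3 → R3 + (2)·R1
R3 → R3 + (9/17)·R2
REF = 
  [    -1,     -5,      2,      4]
  [     0,     17,     -8,    -16]
  [     0,      0,  81/17, -59/17]
Pivot columns: 1, 2, 3 → 3 pivots.
dim(Col(A)) = number of pivot columns = 3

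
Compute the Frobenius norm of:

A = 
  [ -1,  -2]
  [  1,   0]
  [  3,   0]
||A||_F = 3.873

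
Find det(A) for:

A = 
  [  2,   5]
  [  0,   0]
For a 2×2 matrix, det = ad - bc = (2)(0) - (5)(0) = 0

det(A) = 0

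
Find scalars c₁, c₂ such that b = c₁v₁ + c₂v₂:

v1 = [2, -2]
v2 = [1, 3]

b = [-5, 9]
c1 = -3, c2 = 1

b = -3·v1 + 1·v2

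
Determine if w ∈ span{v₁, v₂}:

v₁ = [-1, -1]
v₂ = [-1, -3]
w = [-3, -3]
Yes

Form the augmented matrix and row-reduce:
[v₁|v₂|w] = 
  [ -1,  -1,  -3]
  [ -1,  -3,  -3]
R2 → R2 - (1)·R1
REF = 
  [ -1,  -1,  -3]
  [  0,  -2,   0]

No row of the form [0 0 | nonzero], so the system is consistent. Back-substitution gives c₁ = 3, c₂ = 0: w = (3)·v₁ + (0)·v₂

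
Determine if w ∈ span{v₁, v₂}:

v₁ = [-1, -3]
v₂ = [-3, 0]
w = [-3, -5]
Yes

Form the augmented matrix and row-reduce:
[v₁|v₂|w] = 
  [ -1,  -3,  -3]
  [ -3,   0,  -5]
R2 → R2 - (3)·R1
REF = 
  [ -1,  -3,  -3]
  [  0,   9,   4]

No row of the form [0 0 | nonzero], so the system is consistent. Back-substitution gives c₁ = 5/3, c₂ = 4/9: w = (5/3)·v₁ + (4/9)·v₂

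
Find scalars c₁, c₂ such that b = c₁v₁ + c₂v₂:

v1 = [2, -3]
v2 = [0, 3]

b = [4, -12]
c1 = 2, c2 = -2

b = 2·v1 + -2·v2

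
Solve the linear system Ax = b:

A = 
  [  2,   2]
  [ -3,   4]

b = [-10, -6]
x = [-2, -3]

Row reduce the augmented matrix [A|b]:
R2 → R2 + (3/2)·R1
REF = 
  [  2,   2, -10]
  [  0,   7, -21]

Back-substitution:
x₂ = (-21) / 7 = -3
x₁ = (-10 - (2)(-3)) / 2 = -2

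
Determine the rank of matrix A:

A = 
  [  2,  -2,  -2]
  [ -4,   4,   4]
Row reduce:
R2 → R2 + (2)·R1
REF = 
  [  2,  -2,  -2]
  [  0,   0,   0]
Pivot columns: 1 → 1 pivot.

rank(A) = 1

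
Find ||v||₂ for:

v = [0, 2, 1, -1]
2.449

||v||₂ = √((0)² + (2)² + (1)² + (-1)²) = √6 = 2.449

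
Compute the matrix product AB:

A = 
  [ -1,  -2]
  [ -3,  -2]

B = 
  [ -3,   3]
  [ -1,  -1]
A is 2×2 and B is 2×2, so AB is 2×2. Each entry is (row of A)·(column of B):
AB[1,1] = (-1)(-3) + (-2)(-1) = 5
AB[1,2] = (-1)(3) + (-2)(-1) = -1
AB[2,1] = (-3)(-3) + (-2)(-1) = 11
AB[2,2] = (-3)(3) + (-2)(-1) = -7

AB = 
  [  5,  -1]
  [ 11,  -7]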